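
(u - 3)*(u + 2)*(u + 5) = u^3 + 4*u^2 - 11*u - 30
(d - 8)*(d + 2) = d^2 - 6*d - 16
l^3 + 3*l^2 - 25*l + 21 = (l - 3)*(l - 1)*(l + 7)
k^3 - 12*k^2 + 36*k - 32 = (k - 8)*(k - 2)^2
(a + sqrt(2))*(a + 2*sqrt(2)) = a^2 + 3*sqrt(2)*a + 4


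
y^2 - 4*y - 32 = (y - 8)*(y + 4)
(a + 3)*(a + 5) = a^2 + 8*a + 15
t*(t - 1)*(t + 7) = t^3 + 6*t^2 - 7*t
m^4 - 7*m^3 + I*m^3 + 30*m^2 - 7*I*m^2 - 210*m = m*(m - 7)*(m - 5*I)*(m + 6*I)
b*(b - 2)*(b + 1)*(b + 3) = b^4 + 2*b^3 - 5*b^2 - 6*b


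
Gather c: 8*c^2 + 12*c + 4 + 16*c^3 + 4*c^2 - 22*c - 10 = 16*c^3 + 12*c^2 - 10*c - 6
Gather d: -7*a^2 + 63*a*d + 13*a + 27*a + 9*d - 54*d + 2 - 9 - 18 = -7*a^2 + 40*a + d*(63*a - 45) - 25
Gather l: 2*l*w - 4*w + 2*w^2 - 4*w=2*l*w + 2*w^2 - 8*w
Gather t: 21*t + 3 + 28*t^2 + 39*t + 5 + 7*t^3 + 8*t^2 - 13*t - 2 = 7*t^3 + 36*t^2 + 47*t + 6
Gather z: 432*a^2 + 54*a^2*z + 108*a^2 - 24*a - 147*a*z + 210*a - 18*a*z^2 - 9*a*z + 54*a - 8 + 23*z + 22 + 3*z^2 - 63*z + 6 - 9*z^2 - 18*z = 540*a^2 + 240*a + z^2*(-18*a - 6) + z*(54*a^2 - 156*a - 58) + 20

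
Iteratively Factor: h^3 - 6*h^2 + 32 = (h - 4)*(h^2 - 2*h - 8) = (h - 4)^2*(h + 2)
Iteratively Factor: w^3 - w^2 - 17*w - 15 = (w + 1)*(w^2 - 2*w - 15) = (w + 1)*(w + 3)*(w - 5)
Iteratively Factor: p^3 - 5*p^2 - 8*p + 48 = (p - 4)*(p^2 - p - 12) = (p - 4)^2*(p + 3)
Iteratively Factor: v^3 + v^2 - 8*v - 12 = (v + 2)*(v^2 - v - 6) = (v + 2)^2*(v - 3)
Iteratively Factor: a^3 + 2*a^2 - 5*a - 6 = (a + 1)*(a^2 + a - 6) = (a + 1)*(a + 3)*(a - 2)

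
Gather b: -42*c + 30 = 30 - 42*c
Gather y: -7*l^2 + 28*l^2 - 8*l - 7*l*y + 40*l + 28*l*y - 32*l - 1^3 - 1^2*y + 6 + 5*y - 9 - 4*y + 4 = 21*l^2 + 21*l*y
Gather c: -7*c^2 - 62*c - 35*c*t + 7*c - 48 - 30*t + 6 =-7*c^2 + c*(-35*t - 55) - 30*t - 42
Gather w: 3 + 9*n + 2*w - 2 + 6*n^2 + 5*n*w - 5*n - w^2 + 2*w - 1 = 6*n^2 + 4*n - w^2 + w*(5*n + 4)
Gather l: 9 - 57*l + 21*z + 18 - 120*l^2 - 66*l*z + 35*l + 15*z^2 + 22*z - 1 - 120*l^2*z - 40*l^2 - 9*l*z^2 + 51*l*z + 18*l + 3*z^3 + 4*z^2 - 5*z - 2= l^2*(-120*z - 160) + l*(-9*z^2 - 15*z - 4) + 3*z^3 + 19*z^2 + 38*z + 24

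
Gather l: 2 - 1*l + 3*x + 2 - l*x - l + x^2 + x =l*(-x - 2) + x^2 + 4*x + 4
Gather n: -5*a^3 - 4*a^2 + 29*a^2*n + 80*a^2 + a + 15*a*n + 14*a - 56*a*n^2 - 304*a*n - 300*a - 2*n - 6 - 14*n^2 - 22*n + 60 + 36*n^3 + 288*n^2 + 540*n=-5*a^3 + 76*a^2 - 285*a + 36*n^3 + n^2*(274 - 56*a) + n*(29*a^2 - 289*a + 516) + 54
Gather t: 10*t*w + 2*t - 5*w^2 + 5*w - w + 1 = t*(10*w + 2) - 5*w^2 + 4*w + 1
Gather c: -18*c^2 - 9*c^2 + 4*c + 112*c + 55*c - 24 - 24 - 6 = -27*c^2 + 171*c - 54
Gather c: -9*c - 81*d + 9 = -9*c - 81*d + 9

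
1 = 1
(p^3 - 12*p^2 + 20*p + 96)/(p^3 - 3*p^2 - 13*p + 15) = (p^3 - 12*p^2 + 20*p + 96)/(p^3 - 3*p^2 - 13*p + 15)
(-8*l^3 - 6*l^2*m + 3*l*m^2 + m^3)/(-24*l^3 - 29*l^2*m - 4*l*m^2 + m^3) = (8*l^2 - 2*l*m - m^2)/(24*l^2 + 5*l*m - m^2)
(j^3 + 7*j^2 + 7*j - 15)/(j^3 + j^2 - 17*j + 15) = (j + 3)/(j - 3)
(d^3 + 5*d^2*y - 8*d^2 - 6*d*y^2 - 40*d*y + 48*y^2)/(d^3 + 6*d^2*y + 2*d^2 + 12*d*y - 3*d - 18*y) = (d^2 - d*y - 8*d + 8*y)/(d^2 + 2*d - 3)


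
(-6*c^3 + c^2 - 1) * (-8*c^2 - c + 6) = 48*c^5 - 2*c^4 - 37*c^3 + 14*c^2 + c - 6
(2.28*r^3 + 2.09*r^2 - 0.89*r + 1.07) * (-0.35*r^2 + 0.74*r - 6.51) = -0.798*r^5 + 0.9557*r^4 - 12.9847*r^3 - 14.639*r^2 + 6.5857*r - 6.9657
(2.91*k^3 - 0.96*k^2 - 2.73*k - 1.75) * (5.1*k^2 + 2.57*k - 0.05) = 14.841*k^5 + 2.5827*k^4 - 16.5357*k^3 - 15.8931*k^2 - 4.361*k + 0.0875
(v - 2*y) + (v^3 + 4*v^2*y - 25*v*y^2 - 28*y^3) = v^3 + 4*v^2*y - 25*v*y^2 + v - 28*y^3 - 2*y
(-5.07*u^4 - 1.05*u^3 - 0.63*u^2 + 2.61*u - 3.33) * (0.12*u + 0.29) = -0.6084*u^5 - 1.5963*u^4 - 0.3801*u^3 + 0.1305*u^2 + 0.3573*u - 0.9657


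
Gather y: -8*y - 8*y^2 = -8*y^2 - 8*y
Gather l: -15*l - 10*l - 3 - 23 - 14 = -25*l - 40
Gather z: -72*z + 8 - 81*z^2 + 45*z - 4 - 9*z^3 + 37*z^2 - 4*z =-9*z^3 - 44*z^2 - 31*z + 4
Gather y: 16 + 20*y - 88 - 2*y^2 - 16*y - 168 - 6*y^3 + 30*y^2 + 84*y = -6*y^3 + 28*y^2 + 88*y - 240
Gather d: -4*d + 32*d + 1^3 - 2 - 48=28*d - 49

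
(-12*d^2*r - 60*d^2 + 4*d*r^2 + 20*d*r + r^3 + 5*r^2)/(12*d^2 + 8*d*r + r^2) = (-2*d*r - 10*d + r^2 + 5*r)/(2*d + r)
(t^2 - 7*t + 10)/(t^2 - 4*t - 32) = (-t^2 + 7*t - 10)/(-t^2 + 4*t + 32)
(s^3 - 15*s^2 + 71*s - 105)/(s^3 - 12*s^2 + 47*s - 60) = (s - 7)/(s - 4)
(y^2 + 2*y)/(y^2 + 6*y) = (y + 2)/(y + 6)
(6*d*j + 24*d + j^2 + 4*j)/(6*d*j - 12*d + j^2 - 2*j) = (j + 4)/(j - 2)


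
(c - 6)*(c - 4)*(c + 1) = c^3 - 9*c^2 + 14*c + 24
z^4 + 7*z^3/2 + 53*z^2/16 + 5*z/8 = z*(z + 1/4)*(z + 5/4)*(z + 2)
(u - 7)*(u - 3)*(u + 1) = u^3 - 9*u^2 + 11*u + 21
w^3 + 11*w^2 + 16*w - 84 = (w - 2)*(w + 6)*(w + 7)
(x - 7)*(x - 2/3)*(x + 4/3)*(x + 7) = x^4 + 2*x^3/3 - 449*x^2/9 - 98*x/3 + 392/9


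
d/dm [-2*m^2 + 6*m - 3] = 6 - 4*m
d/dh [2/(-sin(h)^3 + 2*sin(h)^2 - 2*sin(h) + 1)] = 2*(3*sin(h)^2 - 4*sin(h) + 2)*cos(h)/((sin(h) - 1)^2*(sin(h)^2 - sin(h) + 1)^2)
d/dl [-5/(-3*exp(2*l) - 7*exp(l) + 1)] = (-30*exp(l) - 35)*exp(l)/(3*exp(2*l) + 7*exp(l) - 1)^2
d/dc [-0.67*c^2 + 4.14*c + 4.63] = 4.14 - 1.34*c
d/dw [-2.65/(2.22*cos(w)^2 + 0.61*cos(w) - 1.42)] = -(11.766*cos(w) + 1.6165)*sin(w)/(2.22*cos(w)^2 + 0.61*cos(w) - 1.42)^2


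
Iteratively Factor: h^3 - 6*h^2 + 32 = (h - 4)*(h^2 - 2*h - 8) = (h - 4)*(h + 2)*(h - 4)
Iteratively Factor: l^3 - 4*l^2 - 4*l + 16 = (l - 2)*(l^2 - 2*l - 8) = (l - 2)*(l + 2)*(l - 4)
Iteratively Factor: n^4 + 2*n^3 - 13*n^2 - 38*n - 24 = (n + 1)*(n^3 + n^2 - 14*n - 24) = (n + 1)*(n + 2)*(n^2 - n - 12) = (n - 4)*(n + 1)*(n + 2)*(n + 3)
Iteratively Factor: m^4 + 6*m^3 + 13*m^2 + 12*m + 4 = (m + 2)*(m^3 + 4*m^2 + 5*m + 2) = (m + 1)*(m + 2)*(m^2 + 3*m + 2) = (m + 1)^2*(m + 2)*(m + 2)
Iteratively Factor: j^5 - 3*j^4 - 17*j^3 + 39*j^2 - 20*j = (j + 4)*(j^4 - 7*j^3 + 11*j^2 - 5*j) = (j - 1)*(j + 4)*(j^3 - 6*j^2 + 5*j) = (j - 1)^2*(j + 4)*(j^2 - 5*j) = (j - 5)*(j - 1)^2*(j + 4)*(j)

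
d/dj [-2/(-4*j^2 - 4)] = -j/(j^2 + 1)^2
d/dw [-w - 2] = -1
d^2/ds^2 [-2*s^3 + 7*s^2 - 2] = 14 - 12*s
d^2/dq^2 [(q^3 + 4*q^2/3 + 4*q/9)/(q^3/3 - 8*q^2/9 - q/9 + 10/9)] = 2*(324*q^6 + 189*q^5 - 1800*q^4 - 1619*q^3 + 1890*q^2 + 3660*q + 1240)/(27*q^9 - 216*q^8 + 549*q^7 - 98*q^6 - 1623*q^5 + 1716*q^4 + 1379*q^3 - 2370*q^2 - 300*q + 1000)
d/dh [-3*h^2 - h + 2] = -6*h - 1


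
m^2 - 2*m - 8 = (m - 4)*(m + 2)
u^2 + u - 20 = (u - 4)*(u + 5)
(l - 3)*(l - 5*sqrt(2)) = l^2 - 5*sqrt(2)*l - 3*l + 15*sqrt(2)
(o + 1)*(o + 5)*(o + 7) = o^3 + 13*o^2 + 47*o + 35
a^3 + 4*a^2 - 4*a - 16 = (a - 2)*(a + 2)*(a + 4)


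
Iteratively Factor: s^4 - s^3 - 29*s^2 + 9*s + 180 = (s - 3)*(s^3 + 2*s^2 - 23*s - 60) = (s - 5)*(s - 3)*(s^2 + 7*s + 12) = (s - 5)*(s - 3)*(s + 4)*(s + 3)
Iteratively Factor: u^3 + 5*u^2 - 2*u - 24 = (u + 4)*(u^2 + u - 6) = (u - 2)*(u + 4)*(u + 3)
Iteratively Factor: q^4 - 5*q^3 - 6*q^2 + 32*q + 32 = (q + 1)*(q^3 - 6*q^2 + 32) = (q - 4)*(q + 1)*(q^2 - 2*q - 8) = (q - 4)*(q + 1)*(q + 2)*(q - 4)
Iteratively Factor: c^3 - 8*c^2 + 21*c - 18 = (c - 2)*(c^2 - 6*c + 9) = (c - 3)*(c - 2)*(c - 3)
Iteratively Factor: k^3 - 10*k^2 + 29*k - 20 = (k - 4)*(k^2 - 6*k + 5) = (k - 4)*(k - 1)*(k - 5)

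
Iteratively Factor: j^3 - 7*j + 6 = (j - 1)*(j^2 + j - 6) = (j - 2)*(j - 1)*(j + 3)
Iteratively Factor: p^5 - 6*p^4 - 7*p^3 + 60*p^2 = (p + 3)*(p^4 - 9*p^3 + 20*p^2) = (p - 4)*(p + 3)*(p^3 - 5*p^2) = p*(p - 4)*(p + 3)*(p^2 - 5*p) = p^2*(p - 4)*(p + 3)*(p - 5)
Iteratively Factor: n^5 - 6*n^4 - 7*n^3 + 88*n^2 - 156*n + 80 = (n - 2)*(n^4 - 4*n^3 - 15*n^2 + 58*n - 40) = (n - 2)^2*(n^3 - 2*n^2 - 19*n + 20) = (n - 5)*(n - 2)^2*(n^2 + 3*n - 4) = (n - 5)*(n - 2)^2*(n + 4)*(n - 1)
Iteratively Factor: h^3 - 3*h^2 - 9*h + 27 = (h - 3)*(h^2 - 9) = (h - 3)^2*(h + 3)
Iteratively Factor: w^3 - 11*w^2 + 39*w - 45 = (w - 3)*(w^2 - 8*w + 15) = (w - 5)*(w - 3)*(w - 3)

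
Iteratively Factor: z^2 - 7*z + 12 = (z - 3)*(z - 4)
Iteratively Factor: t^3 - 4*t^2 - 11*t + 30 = (t + 3)*(t^2 - 7*t + 10) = (t - 2)*(t + 3)*(t - 5)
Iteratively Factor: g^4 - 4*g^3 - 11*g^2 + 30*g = (g - 2)*(g^3 - 2*g^2 - 15*g) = g*(g - 2)*(g^2 - 2*g - 15) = g*(g - 2)*(g + 3)*(g - 5)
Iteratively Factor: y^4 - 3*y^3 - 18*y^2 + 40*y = (y - 2)*(y^3 - y^2 - 20*y) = y*(y - 2)*(y^2 - y - 20) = y*(y - 2)*(y + 4)*(y - 5)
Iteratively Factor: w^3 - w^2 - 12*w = (w - 4)*(w^2 + 3*w) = w*(w - 4)*(w + 3)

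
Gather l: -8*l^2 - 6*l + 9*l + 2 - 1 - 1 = -8*l^2 + 3*l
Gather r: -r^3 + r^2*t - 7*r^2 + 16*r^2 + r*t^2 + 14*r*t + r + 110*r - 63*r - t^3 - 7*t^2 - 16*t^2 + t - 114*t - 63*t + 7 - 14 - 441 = -r^3 + r^2*(t + 9) + r*(t^2 + 14*t + 48) - t^3 - 23*t^2 - 176*t - 448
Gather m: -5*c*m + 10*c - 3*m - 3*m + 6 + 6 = 10*c + m*(-5*c - 6) + 12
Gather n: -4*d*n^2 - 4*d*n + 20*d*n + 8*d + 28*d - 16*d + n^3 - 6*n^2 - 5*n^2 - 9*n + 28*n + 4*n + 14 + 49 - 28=20*d + n^3 + n^2*(-4*d - 11) + n*(16*d + 23) + 35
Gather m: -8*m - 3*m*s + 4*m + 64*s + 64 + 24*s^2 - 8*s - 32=m*(-3*s - 4) + 24*s^2 + 56*s + 32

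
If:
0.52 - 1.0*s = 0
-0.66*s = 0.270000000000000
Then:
No Solution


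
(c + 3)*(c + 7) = c^2 + 10*c + 21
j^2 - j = j*(j - 1)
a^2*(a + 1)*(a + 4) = a^4 + 5*a^3 + 4*a^2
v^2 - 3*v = v*(v - 3)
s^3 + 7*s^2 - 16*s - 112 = (s - 4)*(s + 4)*(s + 7)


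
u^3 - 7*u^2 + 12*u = u*(u - 4)*(u - 3)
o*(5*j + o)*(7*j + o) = 35*j^2*o + 12*j*o^2 + o^3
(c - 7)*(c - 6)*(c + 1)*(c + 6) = c^4 - 6*c^3 - 43*c^2 + 216*c + 252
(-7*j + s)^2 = 49*j^2 - 14*j*s + s^2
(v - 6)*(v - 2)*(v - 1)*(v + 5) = v^4 - 4*v^3 - 25*v^2 + 88*v - 60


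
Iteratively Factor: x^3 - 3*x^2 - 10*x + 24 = (x - 4)*(x^2 + x - 6) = (x - 4)*(x - 2)*(x + 3)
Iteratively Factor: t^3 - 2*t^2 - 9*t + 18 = (t - 2)*(t^2 - 9) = (t - 2)*(t + 3)*(t - 3)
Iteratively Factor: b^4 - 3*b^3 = (b)*(b^3 - 3*b^2) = b^2*(b^2 - 3*b) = b^3*(b - 3)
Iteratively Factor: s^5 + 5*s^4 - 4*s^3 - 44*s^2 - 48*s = (s + 2)*(s^4 + 3*s^3 - 10*s^2 - 24*s) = (s - 3)*(s + 2)*(s^3 + 6*s^2 + 8*s) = (s - 3)*(s + 2)^2*(s^2 + 4*s) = (s - 3)*(s + 2)^2*(s + 4)*(s)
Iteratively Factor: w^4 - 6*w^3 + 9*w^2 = (w)*(w^3 - 6*w^2 + 9*w) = w*(w - 3)*(w^2 - 3*w) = w^2*(w - 3)*(w - 3)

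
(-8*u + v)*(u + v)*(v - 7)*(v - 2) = -8*u^2*v^2 + 72*u^2*v - 112*u^2 - 7*u*v^3 + 63*u*v^2 - 98*u*v + v^4 - 9*v^3 + 14*v^2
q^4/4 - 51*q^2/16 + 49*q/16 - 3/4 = (q/4 + 1)*(q - 3)*(q - 1/2)^2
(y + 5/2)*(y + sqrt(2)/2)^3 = y^4 + 3*sqrt(2)*y^3/2 + 5*y^3/2 + 3*y^2/2 + 15*sqrt(2)*y^2/4 + sqrt(2)*y/4 + 15*y/4 + 5*sqrt(2)/8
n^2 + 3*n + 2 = (n + 1)*(n + 2)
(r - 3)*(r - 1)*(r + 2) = r^3 - 2*r^2 - 5*r + 6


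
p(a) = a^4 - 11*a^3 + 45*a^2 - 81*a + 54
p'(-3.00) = -756.00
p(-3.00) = 1080.00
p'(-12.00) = -12825.00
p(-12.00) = 47250.00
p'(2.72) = 0.15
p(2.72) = -0.02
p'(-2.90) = -717.09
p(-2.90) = 1006.36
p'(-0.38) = -120.18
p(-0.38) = 91.90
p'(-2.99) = -752.05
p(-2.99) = 1072.46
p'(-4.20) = -1337.47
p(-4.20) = 2314.14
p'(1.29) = -11.23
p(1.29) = 3.55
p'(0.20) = -64.29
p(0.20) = 39.51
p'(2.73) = 0.14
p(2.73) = -0.01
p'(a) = 4*a^3 - 33*a^2 + 90*a - 81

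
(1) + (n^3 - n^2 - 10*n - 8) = n^3 - n^2 - 10*n - 7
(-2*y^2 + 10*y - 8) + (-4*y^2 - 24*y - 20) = -6*y^2 - 14*y - 28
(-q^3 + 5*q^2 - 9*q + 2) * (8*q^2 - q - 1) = -8*q^5 + 41*q^4 - 76*q^3 + 20*q^2 + 7*q - 2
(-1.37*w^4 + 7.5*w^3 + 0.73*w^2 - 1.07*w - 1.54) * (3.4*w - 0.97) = -4.658*w^5 + 26.8289*w^4 - 4.793*w^3 - 4.3461*w^2 - 4.1981*w + 1.4938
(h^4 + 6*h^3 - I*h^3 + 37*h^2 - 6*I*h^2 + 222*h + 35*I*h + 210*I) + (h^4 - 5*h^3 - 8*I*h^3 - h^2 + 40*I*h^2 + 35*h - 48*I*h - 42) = 2*h^4 + h^3 - 9*I*h^3 + 36*h^2 + 34*I*h^2 + 257*h - 13*I*h - 42 + 210*I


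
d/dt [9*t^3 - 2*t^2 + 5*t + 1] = 27*t^2 - 4*t + 5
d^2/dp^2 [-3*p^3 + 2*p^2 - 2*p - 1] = 4 - 18*p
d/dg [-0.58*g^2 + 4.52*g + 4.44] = 4.52 - 1.16*g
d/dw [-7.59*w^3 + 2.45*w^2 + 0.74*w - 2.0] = -22.77*w^2 + 4.9*w + 0.74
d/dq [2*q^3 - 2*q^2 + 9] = 2*q*(3*q - 2)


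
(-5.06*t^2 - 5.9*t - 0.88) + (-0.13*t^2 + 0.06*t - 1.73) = -5.19*t^2 - 5.84*t - 2.61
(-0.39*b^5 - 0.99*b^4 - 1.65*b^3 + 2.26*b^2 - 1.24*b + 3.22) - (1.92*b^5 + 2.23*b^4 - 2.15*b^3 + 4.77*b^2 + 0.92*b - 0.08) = -2.31*b^5 - 3.22*b^4 + 0.5*b^3 - 2.51*b^2 - 2.16*b + 3.3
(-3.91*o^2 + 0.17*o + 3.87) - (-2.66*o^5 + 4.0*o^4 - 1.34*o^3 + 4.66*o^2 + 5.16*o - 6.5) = 2.66*o^5 - 4.0*o^4 + 1.34*o^3 - 8.57*o^2 - 4.99*o + 10.37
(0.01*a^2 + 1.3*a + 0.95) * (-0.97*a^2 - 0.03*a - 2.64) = -0.0097*a^4 - 1.2613*a^3 - 0.9869*a^2 - 3.4605*a - 2.508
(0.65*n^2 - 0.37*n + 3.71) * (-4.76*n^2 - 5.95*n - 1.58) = -3.094*n^4 - 2.1063*n^3 - 16.4851*n^2 - 21.4899*n - 5.8618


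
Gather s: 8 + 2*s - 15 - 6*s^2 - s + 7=-6*s^2 + s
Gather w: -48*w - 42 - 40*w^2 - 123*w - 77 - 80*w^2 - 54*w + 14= -120*w^2 - 225*w - 105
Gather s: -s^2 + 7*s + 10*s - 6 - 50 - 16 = -s^2 + 17*s - 72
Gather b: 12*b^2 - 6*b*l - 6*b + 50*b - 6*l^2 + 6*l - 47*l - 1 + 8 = 12*b^2 + b*(44 - 6*l) - 6*l^2 - 41*l + 7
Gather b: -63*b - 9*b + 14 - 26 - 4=-72*b - 16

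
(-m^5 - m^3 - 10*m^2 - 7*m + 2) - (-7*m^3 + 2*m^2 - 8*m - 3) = -m^5 + 6*m^3 - 12*m^2 + m + 5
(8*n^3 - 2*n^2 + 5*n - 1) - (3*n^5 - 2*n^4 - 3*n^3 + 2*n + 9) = -3*n^5 + 2*n^4 + 11*n^3 - 2*n^2 + 3*n - 10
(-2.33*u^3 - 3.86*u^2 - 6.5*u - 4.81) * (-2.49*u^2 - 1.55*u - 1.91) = 5.8017*u^5 + 13.2229*u^4 + 26.6183*u^3 + 29.4245*u^2 + 19.8705*u + 9.1871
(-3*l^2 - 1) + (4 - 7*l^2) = 3 - 10*l^2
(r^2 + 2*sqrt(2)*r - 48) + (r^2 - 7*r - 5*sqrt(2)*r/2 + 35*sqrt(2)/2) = 2*r^2 - 7*r - sqrt(2)*r/2 - 48 + 35*sqrt(2)/2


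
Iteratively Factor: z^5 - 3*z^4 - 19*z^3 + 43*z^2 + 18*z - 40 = (z - 1)*(z^4 - 2*z^3 - 21*z^2 + 22*z + 40) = (z - 1)*(z + 1)*(z^3 - 3*z^2 - 18*z + 40) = (z - 1)*(z + 1)*(z + 4)*(z^2 - 7*z + 10) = (z - 5)*(z - 1)*(z + 1)*(z + 4)*(z - 2)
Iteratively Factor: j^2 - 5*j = (j)*(j - 5)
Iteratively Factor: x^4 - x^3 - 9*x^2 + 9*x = (x)*(x^3 - x^2 - 9*x + 9) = x*(x - 1)*(x^2 - 9) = x*(x - 1)*(x + 3)*(x - 3)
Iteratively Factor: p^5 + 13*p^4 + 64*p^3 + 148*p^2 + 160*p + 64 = (p + 4)*(p^4 + 9*p^3 + 28*p^2 + 36*p + 16) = (p + 2)*(p + 4)*(p^3 + 7*p^2 + 14*p + 8) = (p + 1)*(p + 2)*(p + 4)*(p^2 + 6*p + 8) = (p + 1)*(p + 2)^2*(p + 4)*(p + 4)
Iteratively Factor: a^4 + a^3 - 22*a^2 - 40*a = (a + 4)*(a^3 - 3*a^2 - 10*a) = (a - 5)*(a + 4)*(a^2 + 2*a) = a*(a - 5)*(a + 4)*(a + 2)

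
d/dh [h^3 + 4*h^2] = h*(3*h + 8)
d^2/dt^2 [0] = 0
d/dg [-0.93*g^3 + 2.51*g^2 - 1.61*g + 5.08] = -2.79*g^2 + 5.02*g - 1.61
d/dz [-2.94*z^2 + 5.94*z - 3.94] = 5.94 - 5.88*z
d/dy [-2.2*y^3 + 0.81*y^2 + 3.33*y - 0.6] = -6.6*y^2 + 1.62*y + 3.33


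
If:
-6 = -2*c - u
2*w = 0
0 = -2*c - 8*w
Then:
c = 0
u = 6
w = 0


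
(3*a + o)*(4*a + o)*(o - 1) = 12*a^2*o - 12*a^2 + 7*a*o^2 - 7*a*o + o^3 - o^2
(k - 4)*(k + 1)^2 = k^3 - 2*k^2 - 7*k - 4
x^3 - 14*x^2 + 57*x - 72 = (x - 8)*(x - 3)^2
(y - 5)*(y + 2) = y^2 - 3*y - 10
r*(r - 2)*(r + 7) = r^3 + 5*r^2 - 14*r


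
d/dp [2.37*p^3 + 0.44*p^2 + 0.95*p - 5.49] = 7.11*p^2 + 0.88*p + 0.95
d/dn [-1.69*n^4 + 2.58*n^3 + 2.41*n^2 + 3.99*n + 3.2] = -6.76*n^3 + 7.74*n^2 + 4.82*n + 3.99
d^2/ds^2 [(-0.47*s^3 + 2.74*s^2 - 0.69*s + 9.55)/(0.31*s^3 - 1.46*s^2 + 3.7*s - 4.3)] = (1.11022302462516e-16*s^7 + 0.101184000000002*s^6 + 2.836686*s^5 - 13.487976*s^4 + 3.25353200000006*s^3 + 118.48242*s^2 - 259.30458*s + 220.9386)/(0.029791*s^9 - 0.420918*s^8 + 3.049098*s^7 - 14.399546*s^6 + 48.06954*s^5 - 117.05244*s^4 + 207.2203*s^3 - 257.5872*s^2 + 205.239*s - 79.507)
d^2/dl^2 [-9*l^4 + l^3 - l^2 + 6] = -108*l^2 + 6*l - 2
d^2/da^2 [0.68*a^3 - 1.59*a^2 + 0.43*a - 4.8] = 4.08*a - 3.18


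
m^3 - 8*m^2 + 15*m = m*(m - 5)*(m - 3)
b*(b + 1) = b^2 + b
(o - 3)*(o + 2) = o^2 - o - 6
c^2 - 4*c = c*(c - 4)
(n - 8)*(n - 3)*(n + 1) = n^3 - 10*n^2 + 13*n + 24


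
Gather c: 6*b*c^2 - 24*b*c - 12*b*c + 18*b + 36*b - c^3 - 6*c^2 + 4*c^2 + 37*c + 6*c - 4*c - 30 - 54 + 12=54*b - c^3 + c^2*(6*b - 2) + c*(39 - 36*b) - 72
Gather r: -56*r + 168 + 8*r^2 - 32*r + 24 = 8*r^2 - 88*r + 192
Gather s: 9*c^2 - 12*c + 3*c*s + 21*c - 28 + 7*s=9*c^2 + 9*c + s*(3*c + 7) - 28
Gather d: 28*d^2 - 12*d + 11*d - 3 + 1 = 28*d^2 - d - 2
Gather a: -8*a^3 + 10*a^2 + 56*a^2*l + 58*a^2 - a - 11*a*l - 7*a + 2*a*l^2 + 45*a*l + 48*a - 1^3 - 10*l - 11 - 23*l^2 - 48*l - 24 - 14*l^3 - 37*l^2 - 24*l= -8*a^3 + a^2*(56*l + 68) + a*(2*l^2 + 34*l + 40) - 14*l^3 - 60*l^2 - 82*l - 36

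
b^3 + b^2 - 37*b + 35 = (b - 5)*(b - 1)*(b + 7)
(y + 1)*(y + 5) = y^2 + 6*y + 5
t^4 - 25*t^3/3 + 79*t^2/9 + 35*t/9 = t*(t - 7)*(t - 5/3)*(t + 1/3)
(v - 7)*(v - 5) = v^2 - 12*v + 35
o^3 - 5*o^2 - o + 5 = (o - 5)*(o - 1)*(o + 1)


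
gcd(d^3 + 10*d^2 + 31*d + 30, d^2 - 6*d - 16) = d + 2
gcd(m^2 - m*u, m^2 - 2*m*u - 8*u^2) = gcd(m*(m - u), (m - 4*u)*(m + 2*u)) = 1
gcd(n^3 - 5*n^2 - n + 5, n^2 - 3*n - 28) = 1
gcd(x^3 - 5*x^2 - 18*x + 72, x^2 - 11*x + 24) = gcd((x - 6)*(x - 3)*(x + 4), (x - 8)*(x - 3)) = x - 3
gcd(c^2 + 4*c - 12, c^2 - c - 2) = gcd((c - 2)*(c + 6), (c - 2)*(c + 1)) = c - 2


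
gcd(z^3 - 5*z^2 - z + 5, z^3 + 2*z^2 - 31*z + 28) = z - 1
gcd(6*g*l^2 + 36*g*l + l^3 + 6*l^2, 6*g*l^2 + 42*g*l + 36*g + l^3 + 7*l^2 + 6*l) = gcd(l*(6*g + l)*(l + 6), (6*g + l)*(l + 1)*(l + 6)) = 6*g*l + 36*g + l^2 + 6*l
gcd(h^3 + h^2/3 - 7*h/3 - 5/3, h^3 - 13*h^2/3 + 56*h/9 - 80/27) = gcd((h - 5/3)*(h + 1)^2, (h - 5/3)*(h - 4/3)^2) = h - 5/3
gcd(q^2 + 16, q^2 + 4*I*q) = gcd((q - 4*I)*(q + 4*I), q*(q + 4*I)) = q + 4*I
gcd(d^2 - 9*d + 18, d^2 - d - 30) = d - 6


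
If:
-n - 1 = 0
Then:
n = -1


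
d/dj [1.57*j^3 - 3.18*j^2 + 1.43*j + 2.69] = 4.71*j^2 - 6.36*j + 1.43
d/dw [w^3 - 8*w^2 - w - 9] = 3*w^2 - 16*w - 1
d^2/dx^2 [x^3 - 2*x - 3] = 6*x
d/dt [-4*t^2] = -8*t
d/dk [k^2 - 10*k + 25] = 2*k - 10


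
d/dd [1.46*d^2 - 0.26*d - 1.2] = 2.92*d - 0.26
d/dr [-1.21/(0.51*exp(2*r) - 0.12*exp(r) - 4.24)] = (1.2342*exp(r) - 0.1452)*exp(r)/(-0.51*exp(2*r) + 0.12*exp(r) + 4.24)^2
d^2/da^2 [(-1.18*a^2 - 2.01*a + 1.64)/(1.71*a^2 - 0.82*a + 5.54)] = (-15.064074*a^3 + 95.844816*a^2 + 100.451556*a - 119.561512)/(5.000211*a^6 - 7.193286*a^5 + 52.047954*a^4 - 47.160496*a^3 + 168.623196*a^2 - 75.501336*a + 170.031464)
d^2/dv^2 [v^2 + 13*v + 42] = 2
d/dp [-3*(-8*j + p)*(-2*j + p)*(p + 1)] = -48*j^2 + 60*j*p + 30*j - 9*p^2 - 6*p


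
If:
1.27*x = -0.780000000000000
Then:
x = -0.61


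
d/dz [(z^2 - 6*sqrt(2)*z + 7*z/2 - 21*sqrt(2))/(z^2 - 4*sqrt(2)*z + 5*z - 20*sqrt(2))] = (3*z^2 + 4*sqrt(2)*z^2 + 4*sqrt(2)*z + 70*sqrt(2) + 144)/(2*(z^4 - 8*sqrt(2)*z^3 + 10*z^3 - 80*sqrt(2)*z^2 + 57*z^2 - 200*sqrt(2)*z + 320*z + 800))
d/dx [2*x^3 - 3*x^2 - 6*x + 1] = 6*x^2 - 6*x - 6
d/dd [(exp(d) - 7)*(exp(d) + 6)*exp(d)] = (3*exp(2*d) - 2*exp(d) - 42)*exp(d)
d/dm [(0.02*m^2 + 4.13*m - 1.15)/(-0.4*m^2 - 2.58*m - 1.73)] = (1.6004*m^2 - 0.9892*m - 10.1119)/(0.16*m^4 + 2.064*m^3 + 8.0404*m^2 + 8.9268*m + 2.9929)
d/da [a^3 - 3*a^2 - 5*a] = 3*a^2 - 6*a - 5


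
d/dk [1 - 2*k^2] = -4*k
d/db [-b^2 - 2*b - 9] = -2*b - 2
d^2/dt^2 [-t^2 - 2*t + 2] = -2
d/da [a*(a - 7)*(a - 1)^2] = 4*a^3 - 27*a^2 + 30*a - 7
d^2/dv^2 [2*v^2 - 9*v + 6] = 4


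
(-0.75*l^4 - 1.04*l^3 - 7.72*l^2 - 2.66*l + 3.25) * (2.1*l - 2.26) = -1.575*l^5 - 0.489*l^4 - 13.8616*l^3 + 11.8612*l^2 + 12.8366*l - 7.345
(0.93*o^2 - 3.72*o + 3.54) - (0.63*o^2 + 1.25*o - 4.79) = 0.3*o^2 - 4.97*o + 8.33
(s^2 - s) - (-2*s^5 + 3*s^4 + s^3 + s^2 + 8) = 2*s^5 - 3*s^4 - s^3 - s - 8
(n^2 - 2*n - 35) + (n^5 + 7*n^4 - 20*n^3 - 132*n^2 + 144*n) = n^5 + 7*n^4 - 20*n^3 - 131*n^2 + 142*n - 35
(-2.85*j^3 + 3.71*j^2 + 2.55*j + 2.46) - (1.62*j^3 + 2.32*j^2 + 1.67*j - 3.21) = -4.47*j^3 + 1.39*j^2 + 0.88*j + 5.67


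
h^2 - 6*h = h*(h - 6)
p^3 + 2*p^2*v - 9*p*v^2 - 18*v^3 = (p - 3*v)*(p + 2*v)*(p + 3*v)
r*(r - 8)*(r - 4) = r^3 - 12*r^2 + 32*r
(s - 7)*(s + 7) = s^2 - 49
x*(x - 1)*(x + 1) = x^3 - x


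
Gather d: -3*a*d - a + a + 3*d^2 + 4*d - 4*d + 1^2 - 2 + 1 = -3*a*d + 3*d^2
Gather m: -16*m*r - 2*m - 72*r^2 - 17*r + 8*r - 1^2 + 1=m*(-16*r - 2) - 72*r^2 - 9*r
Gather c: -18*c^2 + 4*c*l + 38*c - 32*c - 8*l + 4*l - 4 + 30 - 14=-18*c^2 + c*(4*l + 6) - 4*l + 12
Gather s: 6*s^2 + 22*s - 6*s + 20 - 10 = 6*s^2 + 16*s + 10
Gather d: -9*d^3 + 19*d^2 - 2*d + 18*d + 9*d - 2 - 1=-9*d^3 + 19*d^2 + 25*d - 3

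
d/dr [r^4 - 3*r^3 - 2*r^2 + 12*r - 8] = 4*r^3 - 9*r^2 - 4*r + 12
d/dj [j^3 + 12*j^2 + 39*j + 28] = 3*j^2 + 24*j + 39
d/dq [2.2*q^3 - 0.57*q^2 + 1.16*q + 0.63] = 6.6*q^2 - 1.14*q + 1.16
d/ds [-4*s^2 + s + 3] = 1 - 8*s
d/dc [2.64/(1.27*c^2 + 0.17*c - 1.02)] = (-6.7056*c - 0.4488)/(1.27*c^2 + 0.17*c - 1.02)^2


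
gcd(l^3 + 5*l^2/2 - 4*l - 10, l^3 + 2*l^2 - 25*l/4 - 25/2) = l^2 + 9*l/2 + 5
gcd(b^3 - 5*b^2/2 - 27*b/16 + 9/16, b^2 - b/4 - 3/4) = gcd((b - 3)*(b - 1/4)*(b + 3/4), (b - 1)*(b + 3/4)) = b + 3/4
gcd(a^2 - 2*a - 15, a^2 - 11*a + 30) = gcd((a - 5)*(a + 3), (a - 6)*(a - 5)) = a - 5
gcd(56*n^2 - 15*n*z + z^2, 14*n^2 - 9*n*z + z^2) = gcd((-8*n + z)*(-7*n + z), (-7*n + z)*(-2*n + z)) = -7*n + z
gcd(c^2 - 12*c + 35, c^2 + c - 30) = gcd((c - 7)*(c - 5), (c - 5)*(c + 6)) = c - 5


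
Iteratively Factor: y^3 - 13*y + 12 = (y + 4)*(y^2 - 4*y + 3) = (y - 3)*(y + 4)*(y - 1)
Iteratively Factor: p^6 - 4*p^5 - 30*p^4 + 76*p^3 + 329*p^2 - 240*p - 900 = (p + 3)*(p^5 - 7*p^4 - 9*p^3 + 103*p^2 + 20*p - 300) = (p + 2)*(p + 3)*(p^4 - 9*p^3 + 9*p^2 + 85*p - 150) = (p - 2)*(p + 2)*(p + 3)*(p^3 - 7*p^2 - 5*p + 75) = (p - 5)*(p - 2)*(p + 2)*(p + 3)*(p^2 - 2*p - 15) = (p - 5)*(p - 2)*(p + 2)*(p + 3)^2*(p - 5)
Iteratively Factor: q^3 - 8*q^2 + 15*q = (q - 3)*(q^2 - 5*q) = q*(q - 3)*(q - 5)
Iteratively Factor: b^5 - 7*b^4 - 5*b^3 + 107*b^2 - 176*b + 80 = (b - 1)*(b^4 - 6*b^3 - 11*b^2 + 96*b - 80) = (b - 1)^2*(b^3 - 5*b^2 - 16*b + 80) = (b - 4)*(b - 1)^2*(b^2 - b - 20) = (b - 5)*(b - 4)*(b - 1)^2*(b + 4)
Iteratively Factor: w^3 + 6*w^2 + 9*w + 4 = (w + 1)*(w^2 + 5*w + 4) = (w + 1)^2*(w + 4)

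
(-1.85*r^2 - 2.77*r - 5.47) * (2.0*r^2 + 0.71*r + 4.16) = -3.7*r^4 - 6.8535*r^3 - 20.6027*r^2 - 15.4069*r - 22.7552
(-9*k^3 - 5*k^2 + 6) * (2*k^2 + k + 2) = -18*k^5 - 19*k^4 - 23*k^3 + 2*k^2 + 6*k + 12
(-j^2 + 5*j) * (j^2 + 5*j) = -j^4 + 25*j^2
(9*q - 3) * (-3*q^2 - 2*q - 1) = -27*q^3 - 9*q^2 - 3*q + 3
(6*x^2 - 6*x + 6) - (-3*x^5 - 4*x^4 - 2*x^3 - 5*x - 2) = 3*x^5 + 4*x^4 + 2*x^3 + 6*x^2 - x + 8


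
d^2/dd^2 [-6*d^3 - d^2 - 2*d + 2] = -36*d - 2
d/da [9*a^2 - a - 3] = 18*a - 1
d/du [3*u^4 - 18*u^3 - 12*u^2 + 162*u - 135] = 12*u^3 - 54*u^2 - 24*u + 162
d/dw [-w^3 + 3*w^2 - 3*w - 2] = -3*w^2 + 6*w - 3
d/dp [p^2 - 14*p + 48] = 2*p - 14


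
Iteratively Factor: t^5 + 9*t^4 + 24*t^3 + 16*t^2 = (t)*(t^4 + 9*t^3 + 24*t^2 + 16*t) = t*(t + 4)*(t^3 + 5*t^2 + 4*t) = t*(t + 4)^2*(t^2 + t) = t^2*(t + 4)^2*(t + 1)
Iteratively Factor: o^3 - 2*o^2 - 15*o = (o)*(o^2 - 2*o - 15) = o*(o - 5)*(o + 3)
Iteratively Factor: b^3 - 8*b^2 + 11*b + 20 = (b - 4)*(b^2 - 4*b - 5) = (b - 5)*(b - 4)*(b + 1)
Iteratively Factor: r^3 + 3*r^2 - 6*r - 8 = (r + 1)*(r^2 + 2*r - 8) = (r + 1)*(r + 4)*(r - 2)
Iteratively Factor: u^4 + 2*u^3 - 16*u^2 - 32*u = (u + 2)*(u^3 - 16*u) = (u + 2)*(u + 4)*(u^2 - 4*u) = u*(u + 2)*(u + 4)*(u - 4)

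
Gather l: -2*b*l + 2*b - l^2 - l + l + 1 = -2*b*l + 2*b - l^2 + 1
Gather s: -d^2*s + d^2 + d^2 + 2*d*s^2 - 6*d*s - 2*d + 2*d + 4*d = 2*d^2 + 2*d*s^2 + 4*d + s*(-d^2 - 6*d)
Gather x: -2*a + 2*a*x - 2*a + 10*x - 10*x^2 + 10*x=-4*a - 10*x^2 + x*(2*a + 20)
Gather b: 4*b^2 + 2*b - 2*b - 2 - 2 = 4*b^2 - 4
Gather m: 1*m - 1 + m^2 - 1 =m^2 + m - 2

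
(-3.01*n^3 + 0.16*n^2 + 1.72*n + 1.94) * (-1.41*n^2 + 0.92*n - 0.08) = 4.2441*n^5 - 2.9948*n^4 - 2.0372*n^3 - 1.1658*n^2 + 1.6472*n - 0.1552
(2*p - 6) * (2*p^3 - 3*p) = 4*p^4 - 12*p^3 - 6*p^2 + 18*p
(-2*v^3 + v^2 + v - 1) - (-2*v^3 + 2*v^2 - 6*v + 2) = -v^2 + 7*v - 3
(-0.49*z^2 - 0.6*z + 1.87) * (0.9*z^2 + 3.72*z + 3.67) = -0.441*z^4 - 2.3628*z^3 - 2.3473*z^2 + 4.7544*z + 6.8629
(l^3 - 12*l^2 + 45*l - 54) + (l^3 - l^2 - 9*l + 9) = 2*l^3 - 13*l^2 + 36*l - 45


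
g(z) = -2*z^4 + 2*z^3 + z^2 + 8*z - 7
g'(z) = -8*z^3 + 6*z^2 + 2*z + 8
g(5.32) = -1237.05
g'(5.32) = -1016.10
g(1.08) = 2.60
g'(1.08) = 7.08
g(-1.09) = -19.95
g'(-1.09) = 23.31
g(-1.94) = -61.69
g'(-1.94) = 85.11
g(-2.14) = -81.09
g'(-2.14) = 109.60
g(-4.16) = -765.92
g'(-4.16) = 679.44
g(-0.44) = -10.57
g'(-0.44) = 8.96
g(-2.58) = -143.95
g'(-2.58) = 180.17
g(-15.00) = -107902.00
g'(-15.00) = 28328.00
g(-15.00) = -107902.00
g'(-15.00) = 28328.00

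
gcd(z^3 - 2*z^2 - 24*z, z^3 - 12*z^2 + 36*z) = z^2 - 6*z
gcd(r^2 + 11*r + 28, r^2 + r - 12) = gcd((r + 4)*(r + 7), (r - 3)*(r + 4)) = r + 4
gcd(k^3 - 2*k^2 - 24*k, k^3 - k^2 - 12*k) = k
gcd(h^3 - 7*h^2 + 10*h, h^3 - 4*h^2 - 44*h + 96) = h - 2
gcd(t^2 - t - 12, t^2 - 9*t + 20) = t - 4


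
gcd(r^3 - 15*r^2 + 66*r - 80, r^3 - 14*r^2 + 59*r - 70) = r^2 - 7*r + 10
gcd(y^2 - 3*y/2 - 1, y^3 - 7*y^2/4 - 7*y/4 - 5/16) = y + 1/2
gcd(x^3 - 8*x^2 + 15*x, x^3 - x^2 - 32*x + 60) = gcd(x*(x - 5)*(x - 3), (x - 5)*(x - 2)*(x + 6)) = x - 5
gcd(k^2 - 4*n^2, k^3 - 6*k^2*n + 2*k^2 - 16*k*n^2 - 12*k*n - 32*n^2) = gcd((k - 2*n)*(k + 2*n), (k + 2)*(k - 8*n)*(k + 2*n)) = k + 2*n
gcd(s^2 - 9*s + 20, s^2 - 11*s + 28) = s - 4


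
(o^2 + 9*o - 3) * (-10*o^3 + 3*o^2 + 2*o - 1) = -10*o^5 - 87*o^4 + 59*o^3 + 8*o^2 - 15*o + 3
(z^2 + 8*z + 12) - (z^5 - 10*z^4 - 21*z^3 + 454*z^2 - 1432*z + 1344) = -z^5 + 10*z^4 + 21*z^3 - 453*z^2 + 1440*z - 1332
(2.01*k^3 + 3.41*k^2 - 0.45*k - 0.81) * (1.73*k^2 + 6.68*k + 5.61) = 3.4773*k^5 + 19.3261*k^4 + 33.2764*k^3 + 14.7228*k^2 - 7.9353*k - 4.5441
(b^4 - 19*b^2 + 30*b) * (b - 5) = b^5 - 5*b^4 - 19*b^3 + 125*b^2 - 150*b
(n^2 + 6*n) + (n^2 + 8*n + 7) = 2*n^2 + 14*n + 7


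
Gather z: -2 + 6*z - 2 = 6*z - 4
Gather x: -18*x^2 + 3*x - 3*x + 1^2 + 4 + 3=8 - 18*x^2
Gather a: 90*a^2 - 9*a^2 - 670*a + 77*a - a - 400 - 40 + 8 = 81*a^2 - 594*a - 432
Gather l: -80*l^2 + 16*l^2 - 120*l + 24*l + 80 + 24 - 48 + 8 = -64*l^2 - 96*l + 64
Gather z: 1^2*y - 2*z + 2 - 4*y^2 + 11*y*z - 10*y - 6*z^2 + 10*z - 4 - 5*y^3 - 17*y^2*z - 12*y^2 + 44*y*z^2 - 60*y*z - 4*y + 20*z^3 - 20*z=-5*y^3 - 16*y^2 - 13*y + 20*z^3 + z^2*(44*y - 6) + z*(-17*y^2 - 49*y - 12) - 2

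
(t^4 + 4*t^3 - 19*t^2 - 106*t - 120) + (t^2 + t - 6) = t^4 + 4*t^3 - 18*t^2 - 105*t - 126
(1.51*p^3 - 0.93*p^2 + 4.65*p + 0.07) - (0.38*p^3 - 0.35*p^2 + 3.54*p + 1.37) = 1.13*p^3 - 0.58*p^2 + 1.11*p - 1.3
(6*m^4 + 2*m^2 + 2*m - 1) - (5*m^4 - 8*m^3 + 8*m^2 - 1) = m^4 + 8*m^3 - 6*m^2 + 2*m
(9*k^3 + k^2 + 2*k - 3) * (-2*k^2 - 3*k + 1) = -18*k^5 - 29*k^4 + 2*k^3 + k^2 + 11*k - 3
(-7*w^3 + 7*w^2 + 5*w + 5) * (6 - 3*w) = 21*w^4 - 63*w^3 + 27*w^2 + 15*w + 30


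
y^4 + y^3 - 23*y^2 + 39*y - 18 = (y - 3)*(y - 1)^2*(y + 6)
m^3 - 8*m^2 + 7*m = m*(m - 7)*(m - 1)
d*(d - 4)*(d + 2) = d^3 - 2*d^2 - 8*d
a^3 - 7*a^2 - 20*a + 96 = (a - 8)*(a - 3)*(a + 4)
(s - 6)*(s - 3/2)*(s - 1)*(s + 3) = s^4 - 11*s^3/2 - 9*s^2 + 81*s/2 - 27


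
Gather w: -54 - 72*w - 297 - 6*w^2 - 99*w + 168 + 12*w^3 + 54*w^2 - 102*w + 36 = 12*w^3 + 48*w^2 - 273*w - 147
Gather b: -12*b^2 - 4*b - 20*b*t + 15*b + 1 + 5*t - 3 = -12*b^2 + b*(11 - 20*t) + 5*t - 2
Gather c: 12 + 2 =14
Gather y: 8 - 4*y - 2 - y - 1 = 5 - 5*y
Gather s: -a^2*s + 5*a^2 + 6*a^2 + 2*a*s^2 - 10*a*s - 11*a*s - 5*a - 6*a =11*a^2 + 2*a*s^2 - 11*a + s*(-a^2 - 21*a)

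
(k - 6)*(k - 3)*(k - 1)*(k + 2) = k^4 - 8*k^3 + 7*k^2 + 36*k - 36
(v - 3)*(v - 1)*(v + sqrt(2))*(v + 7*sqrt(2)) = v^4 - 4*v^3 + 8*sqrt(2)*v^3 - 32*sqrt(2)*v^2 + 17*v^2 - 56*v + 24*sqrt(2)*v + 42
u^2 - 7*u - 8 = (u - 8)*(u + 1)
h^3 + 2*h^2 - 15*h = h*(h - 3)*(h + 5)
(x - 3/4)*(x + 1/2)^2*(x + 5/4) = x^4 + 3*x^3/2 - 3*x^2/16 - 13*x/16 - 15/64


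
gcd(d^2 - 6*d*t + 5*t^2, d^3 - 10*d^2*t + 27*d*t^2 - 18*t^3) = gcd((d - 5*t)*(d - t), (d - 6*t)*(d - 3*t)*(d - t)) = -d + t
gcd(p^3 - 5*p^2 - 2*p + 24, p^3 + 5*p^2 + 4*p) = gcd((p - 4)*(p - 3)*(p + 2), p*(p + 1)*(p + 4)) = 1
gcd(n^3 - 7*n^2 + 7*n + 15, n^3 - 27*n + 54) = n - 3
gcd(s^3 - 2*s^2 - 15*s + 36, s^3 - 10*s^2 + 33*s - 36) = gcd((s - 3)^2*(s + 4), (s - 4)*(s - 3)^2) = s^2 - 6*s + 9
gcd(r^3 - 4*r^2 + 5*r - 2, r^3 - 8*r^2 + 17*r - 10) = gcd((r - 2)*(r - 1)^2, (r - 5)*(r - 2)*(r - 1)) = r^2 - 3*r + 2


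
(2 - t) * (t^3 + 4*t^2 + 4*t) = -t^4 - 2*t^3 + 4*t^2 + 8*t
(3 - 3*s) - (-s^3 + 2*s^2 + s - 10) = s^3 - 2*s^2 - 4*s + 13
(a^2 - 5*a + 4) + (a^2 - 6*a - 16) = 2*a^2 - 11*a - 12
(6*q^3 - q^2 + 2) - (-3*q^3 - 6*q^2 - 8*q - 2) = 9*q^3 + 5*q^2 + 8*q + 4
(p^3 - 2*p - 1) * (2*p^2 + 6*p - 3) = 2*p^5 + 6*p^4 - 7*p^3 - 14*p^2 + 3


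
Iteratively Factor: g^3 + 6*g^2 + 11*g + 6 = (g + 1)*(g^2 + 5*g + 6) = (g + 1)*(g + 3)*(g + 2)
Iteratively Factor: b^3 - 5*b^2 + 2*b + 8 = (b + 1)*(b^2 - 6*b + 8) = (b - 2)*(b + 1)*(b - 4)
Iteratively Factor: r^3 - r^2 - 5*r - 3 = (r + 1)*(r^2 - 2*r - 3) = (r + 1)^2*(r - 3)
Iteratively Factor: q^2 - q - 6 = (q + 2)*(q - 3)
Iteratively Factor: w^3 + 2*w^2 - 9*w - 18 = (w + 2)*(w^2 - 9) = (w - 3)*(w + 2)*(w + 3)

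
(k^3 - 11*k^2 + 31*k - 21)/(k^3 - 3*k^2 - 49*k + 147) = (k - 1)/(k + 7)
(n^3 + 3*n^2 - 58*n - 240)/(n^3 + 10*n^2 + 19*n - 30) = (n - 8)/(n - 1)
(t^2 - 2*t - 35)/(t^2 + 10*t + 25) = (t - 7)/(t + 5)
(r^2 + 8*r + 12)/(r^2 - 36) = (r + 2)/(r - 6)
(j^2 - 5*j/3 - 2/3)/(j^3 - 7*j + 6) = (j + 1/3)/(j^2 + 2*j - 3)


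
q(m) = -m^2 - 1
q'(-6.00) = 12.00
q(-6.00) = -37.00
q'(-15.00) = 30.00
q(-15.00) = -226.00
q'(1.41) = -2.82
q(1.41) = -2.99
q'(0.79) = -1.58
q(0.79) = -1.62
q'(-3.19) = 6.38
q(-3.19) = -11.18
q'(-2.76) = 5.52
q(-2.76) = -8.62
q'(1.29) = -2.58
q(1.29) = -2.66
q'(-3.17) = 6.34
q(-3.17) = -11.05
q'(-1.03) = 2.06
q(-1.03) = -2.06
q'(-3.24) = 6.48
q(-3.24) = -11.50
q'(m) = -2*m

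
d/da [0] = 0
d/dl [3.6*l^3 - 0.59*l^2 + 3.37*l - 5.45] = 10.8*l^2 - 1.18*l + 3.37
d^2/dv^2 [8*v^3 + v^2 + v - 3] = 48*v + 2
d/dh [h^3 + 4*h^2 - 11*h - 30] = 3*h^2 + 8*h - 11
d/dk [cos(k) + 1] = -sin(k)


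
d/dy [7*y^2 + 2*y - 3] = 14*y + 2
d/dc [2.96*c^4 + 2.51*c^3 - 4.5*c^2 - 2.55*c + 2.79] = 11.84*c^3 + 7.53*c^2 - 9.0*c - 2.55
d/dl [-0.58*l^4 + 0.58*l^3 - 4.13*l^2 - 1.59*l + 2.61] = -2.32*l^3 + 1.74*l^2 - 8.26*l - 1.59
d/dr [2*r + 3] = 2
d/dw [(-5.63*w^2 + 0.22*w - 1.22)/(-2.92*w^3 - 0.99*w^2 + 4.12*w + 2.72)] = (-16.4396*w^4 + 1.2848*w^3 - 33.665*w^2 - 33.0428*w + 5.6248)/(8.5264*w^6 + 5.7816*w^5 - 23.0807*w^4 - 24.0424*w^3 + 11.5888*w^2 + 22.4128*w + 7.3984)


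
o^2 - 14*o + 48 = (o - 8)*(o - 6)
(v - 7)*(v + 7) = v^2 - 49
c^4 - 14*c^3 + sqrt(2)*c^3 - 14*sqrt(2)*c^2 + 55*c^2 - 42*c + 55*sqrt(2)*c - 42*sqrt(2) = (c - 7)*(c - 6)*(c - 1)*(c + sqrt(2))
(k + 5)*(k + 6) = k^2 + 11*k + 30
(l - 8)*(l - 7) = l^2 - 15*l + 56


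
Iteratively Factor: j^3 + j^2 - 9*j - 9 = (j - 3)*(j^2 + 4*j + 3) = (j - 3)*(j + 1)*(j + 3)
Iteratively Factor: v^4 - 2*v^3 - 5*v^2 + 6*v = (v - 3)*(v^3 + v^2 - 2*v) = v*(v - 3)*(v^2 + v - 2) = v*(v - 3)*(v + 2)*(v - 1)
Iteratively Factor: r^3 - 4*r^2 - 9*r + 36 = (r - 4)*(r^2 - 9) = (r - 4)*(r + 3)*(r - 3)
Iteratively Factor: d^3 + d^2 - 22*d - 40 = (d + 4)*(d^2 - 3*d - 10) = (d - 5)*(d + 4)*(d + 2)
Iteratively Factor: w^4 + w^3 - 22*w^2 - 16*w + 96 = (w - 2)*(w^3 + 3*w^2 - 16*w - 48) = (w - 2)*(w + 3)*(w^2 - 16) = (w - 4)*(w - 2)*(w + 3)*(w + 4)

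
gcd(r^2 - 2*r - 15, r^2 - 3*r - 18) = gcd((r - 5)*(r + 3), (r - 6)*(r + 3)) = r + 3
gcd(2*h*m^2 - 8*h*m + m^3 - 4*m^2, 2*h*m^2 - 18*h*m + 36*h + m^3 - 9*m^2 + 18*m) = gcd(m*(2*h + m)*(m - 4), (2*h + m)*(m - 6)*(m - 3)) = 2*h + m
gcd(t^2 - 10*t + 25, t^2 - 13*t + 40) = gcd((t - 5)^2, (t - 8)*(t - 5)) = t - 5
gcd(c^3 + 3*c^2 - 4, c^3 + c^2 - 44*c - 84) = c + 2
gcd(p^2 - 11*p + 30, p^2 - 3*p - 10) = p - 5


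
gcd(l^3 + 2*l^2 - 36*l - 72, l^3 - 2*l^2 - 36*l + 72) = l^2 - 36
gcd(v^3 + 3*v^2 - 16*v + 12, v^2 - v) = v - 1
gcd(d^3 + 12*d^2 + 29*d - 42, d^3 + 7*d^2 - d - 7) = d^2 + 6*d - 7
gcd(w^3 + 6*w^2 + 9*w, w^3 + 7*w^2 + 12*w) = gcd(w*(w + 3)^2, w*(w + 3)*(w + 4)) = w^2 + 3*w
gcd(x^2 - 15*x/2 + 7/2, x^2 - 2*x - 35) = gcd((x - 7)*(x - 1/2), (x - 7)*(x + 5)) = x - 7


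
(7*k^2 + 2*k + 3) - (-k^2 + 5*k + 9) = 8*k^2 - 3*k - 6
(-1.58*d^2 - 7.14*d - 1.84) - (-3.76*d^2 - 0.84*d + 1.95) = 2.18*d^2 - 6.3*d - 3.79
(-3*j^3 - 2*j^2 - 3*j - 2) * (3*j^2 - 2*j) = -9*j^5 - 5*j^3 + 4*j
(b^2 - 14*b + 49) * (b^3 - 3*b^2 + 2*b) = b^5 - 17*b^4 + 93*b^3 - 175*b^2 + 98*b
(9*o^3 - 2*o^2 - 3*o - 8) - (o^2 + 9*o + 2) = 9*o^3 - 3*o^2 - 12*o - 10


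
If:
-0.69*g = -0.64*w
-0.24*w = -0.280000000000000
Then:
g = 1.08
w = 1.17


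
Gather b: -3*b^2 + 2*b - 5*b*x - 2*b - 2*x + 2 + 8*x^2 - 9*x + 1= -3*b^2 - 5*b*x + 8*x^2 - 11*x + 3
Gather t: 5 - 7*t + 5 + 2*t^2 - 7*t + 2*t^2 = 4*t^2 - 14*t + 10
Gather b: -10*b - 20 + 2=-10*b - 18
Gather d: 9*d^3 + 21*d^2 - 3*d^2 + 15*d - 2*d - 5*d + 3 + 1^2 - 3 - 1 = 9*d^3 + 18*d^2 + 8*d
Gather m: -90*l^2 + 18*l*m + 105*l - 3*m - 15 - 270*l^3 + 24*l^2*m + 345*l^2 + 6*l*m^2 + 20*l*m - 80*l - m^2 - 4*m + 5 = -270*l^3 + 255*l^2 + 25*l + m^2*(6*l - 1) + m*(24*l^2 + 38*l - 7) - 10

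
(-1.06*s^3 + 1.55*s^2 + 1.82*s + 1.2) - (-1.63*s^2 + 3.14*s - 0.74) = -1.06*s^3 + 3.18*s^2 - 1.32*s + 1.94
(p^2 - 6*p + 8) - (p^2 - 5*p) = 8 - p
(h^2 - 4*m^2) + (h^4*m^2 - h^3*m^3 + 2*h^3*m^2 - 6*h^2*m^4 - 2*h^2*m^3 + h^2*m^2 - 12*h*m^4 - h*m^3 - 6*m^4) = h^4*m^2 - h^3*m^3 + 2*h^3*m^2 - 6*h^2*m^4 - 2*h^2*m^3 + h^2*m^2 + h^2 - 12*h*m^4 - h*m^3 - 6*m^4 - 4*m^2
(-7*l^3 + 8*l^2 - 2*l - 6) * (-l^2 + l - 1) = 7*l^5 - 15*l^4 + 17*l^3 - 4*l^2 - 4*l + 6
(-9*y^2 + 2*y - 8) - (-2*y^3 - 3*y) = 2*y^3 - 9*y^2 + 5*y - 8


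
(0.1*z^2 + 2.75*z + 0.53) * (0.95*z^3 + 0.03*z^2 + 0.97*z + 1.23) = 0.095*z^5 + 2.6155*z^4 + 0.683*z^3 + 2.8064*z^2 + 3.8966*z + 0.6519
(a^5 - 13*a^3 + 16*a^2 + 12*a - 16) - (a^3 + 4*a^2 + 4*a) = a^5 - 14*a^3 + 12*a^2 + 8*a - 16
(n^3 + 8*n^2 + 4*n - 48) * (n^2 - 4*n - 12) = n^5 + 4*n^4 - 40*n^3 - 160*n^2 + 144*n + 576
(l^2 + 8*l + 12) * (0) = 0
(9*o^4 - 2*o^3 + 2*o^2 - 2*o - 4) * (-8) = -72*o^4 + 16*o^3 - 16*o^2 + 16*o + 32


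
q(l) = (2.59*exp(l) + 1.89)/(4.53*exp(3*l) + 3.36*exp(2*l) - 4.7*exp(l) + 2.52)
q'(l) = (2.59*exp(l) + 1.89)*(-13.59*exp(3*l) - 6.72*exp(2*l) + 4.7*exp(l))/(4.53*exp(3*l) + 3.36*exp(2*l) - 4.7*exp(l) + 2.52)^2 + 2.59*exp(l)/(4.53*exp(3*l) + 3.36*exp(2*l) - 4.7*exp(l) + 2.52) = (-23.4654*exp(3*l) - 34.3875*exp(2*l) - 12.7008*exp(l) + 15.4098)*exp(l)/(20.5209*exp(6*l) + 30.4416*exp(5*l) - 31.2924*exp(4*l) - 8.7528*exp(3*l) + 39.0244*exp(2*l) - 23.688*exp(l) + 6.3504)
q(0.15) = 0.56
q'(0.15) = -1.27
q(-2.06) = 1.12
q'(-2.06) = 0.43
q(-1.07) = 1.87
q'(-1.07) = 0.94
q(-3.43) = 0.83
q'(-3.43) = 0.09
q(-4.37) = 0.78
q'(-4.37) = 0.03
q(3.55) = 0.00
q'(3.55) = -0.00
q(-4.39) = 0.78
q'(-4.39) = 0.03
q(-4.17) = 0.79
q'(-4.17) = 0.04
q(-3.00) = 0.88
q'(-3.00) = 0.14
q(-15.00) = 0.75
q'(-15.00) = 0.00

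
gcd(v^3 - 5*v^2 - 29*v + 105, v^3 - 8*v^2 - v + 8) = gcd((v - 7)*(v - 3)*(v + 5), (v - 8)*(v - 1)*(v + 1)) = 1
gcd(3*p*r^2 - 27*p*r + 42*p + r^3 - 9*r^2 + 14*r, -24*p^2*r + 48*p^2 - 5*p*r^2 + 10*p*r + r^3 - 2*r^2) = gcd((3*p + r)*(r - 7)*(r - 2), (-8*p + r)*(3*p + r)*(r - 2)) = 3*p*r - 6*p + r^2 - 2*r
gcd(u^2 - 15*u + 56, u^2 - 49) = u - 7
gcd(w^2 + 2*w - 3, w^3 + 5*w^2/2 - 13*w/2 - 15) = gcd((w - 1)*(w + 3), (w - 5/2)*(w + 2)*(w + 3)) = w + 3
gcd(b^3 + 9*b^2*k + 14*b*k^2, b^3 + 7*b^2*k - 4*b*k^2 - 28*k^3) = b^2 + 9*b*k + 14*k^2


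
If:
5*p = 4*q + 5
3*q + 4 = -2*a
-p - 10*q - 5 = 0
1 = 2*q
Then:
No Solution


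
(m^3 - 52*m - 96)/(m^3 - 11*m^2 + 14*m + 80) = (m + 6)/(m - 5)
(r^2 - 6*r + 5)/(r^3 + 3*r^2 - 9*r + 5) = (r - 5)/(r^2 + 4*r - 5)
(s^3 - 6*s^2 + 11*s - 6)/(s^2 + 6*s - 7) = (s^2 - 5*s + 6)/(s + 7)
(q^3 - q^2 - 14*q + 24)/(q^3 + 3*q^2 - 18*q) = (q^2 + 2*q - 8)/(q*(q + 6))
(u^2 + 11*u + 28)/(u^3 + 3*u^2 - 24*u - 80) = (u + 7)/(u^2 - u - 20)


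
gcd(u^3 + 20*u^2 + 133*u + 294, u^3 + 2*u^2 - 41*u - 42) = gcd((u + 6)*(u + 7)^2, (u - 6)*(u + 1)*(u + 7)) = u + 7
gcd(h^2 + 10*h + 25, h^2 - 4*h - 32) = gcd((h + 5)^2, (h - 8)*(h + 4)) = 1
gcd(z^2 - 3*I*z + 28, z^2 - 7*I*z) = z - 7*I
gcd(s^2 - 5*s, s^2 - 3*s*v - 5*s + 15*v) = s - 5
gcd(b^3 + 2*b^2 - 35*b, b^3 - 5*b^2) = b^2 - 5*b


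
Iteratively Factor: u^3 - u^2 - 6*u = (u)*(u^2 - u - 6) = u*(u + 2)*(u - 3)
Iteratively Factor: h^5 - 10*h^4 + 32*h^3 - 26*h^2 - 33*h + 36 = (h - 3)*(h^4 - 7*h^3 + 11*h^2 + 7*h - 12) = (h - 3)*(h - 1)*(h^3 - 6*h^2 + 5*h + 12) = (h - 4)*(h - 3)*(h - 1)*(h^2 - 2*h - 3) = (h - 4)*(h - 3)^2*(h - 1)*(h + 1)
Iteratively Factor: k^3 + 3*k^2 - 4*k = (k)*(k^2 + 3*k - 4) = k*(k - 1)*(k + 4)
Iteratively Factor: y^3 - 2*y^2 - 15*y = (y - 5)*(y^2 + 3*y) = (y - 5)*(y + 3)*(y)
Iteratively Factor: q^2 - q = (q)*(q - 1)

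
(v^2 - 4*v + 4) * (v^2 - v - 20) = v^4 - 5*v^3 - 12*v^2 + 76*v - 80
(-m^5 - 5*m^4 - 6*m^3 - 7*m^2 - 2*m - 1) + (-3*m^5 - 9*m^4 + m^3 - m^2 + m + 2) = -4*m^5 - 14*m^4 - 5*m^3 - 8*m^2 - m + 1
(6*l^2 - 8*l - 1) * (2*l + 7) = 12*l^3 + 26*l^2 - 58*l - 7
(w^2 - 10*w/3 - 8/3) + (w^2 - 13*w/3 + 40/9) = 2*w^2 - 23*w/3 + 16/9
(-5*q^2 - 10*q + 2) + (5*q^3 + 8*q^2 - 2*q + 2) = 5*q^3 + 3*q^2 - 12*q + 4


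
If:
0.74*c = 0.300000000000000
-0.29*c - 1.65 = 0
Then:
No Solution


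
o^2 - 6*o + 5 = (o - 5)*(o - 1)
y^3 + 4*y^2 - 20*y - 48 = (y - 4)*(y + 2)*(y + 6)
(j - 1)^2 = j^2 - 2*j + 1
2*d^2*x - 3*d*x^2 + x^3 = x*(-2*d + x)*(-d + x)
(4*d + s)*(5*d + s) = 20*d^2 + 9*d*s + s^2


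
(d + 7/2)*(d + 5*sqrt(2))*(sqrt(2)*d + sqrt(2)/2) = sqrt(2)*d^3 + 4*sqrt(2)*d^2 + 10*d^2 + 7*sqrt(2)*d/4 + 40*d + 35/2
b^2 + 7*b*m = b*(b + 7*m)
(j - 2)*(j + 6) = j^2 + 4*j - 12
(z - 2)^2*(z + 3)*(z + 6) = z^4 + 5*z^3 - 14*z^2 - 36*z + 72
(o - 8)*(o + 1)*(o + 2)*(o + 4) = o^4 - o^3 - 42*o^2 - 104*o - 64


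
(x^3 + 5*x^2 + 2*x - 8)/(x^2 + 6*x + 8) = x - 1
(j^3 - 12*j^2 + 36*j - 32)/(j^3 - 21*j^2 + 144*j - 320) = (j^2 - 4*j + 4)/(j^2 - 13*j + 40)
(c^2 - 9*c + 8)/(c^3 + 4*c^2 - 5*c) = (c - 8)/(c*(c + 5))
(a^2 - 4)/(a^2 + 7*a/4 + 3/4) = 4*(a^2 - 4)/(4*a^2 + 7*a + 3)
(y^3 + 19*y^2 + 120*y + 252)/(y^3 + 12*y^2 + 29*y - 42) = (y + 6)/(y - 1)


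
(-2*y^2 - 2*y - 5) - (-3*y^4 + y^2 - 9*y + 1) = 3*y^4 - 3*y^2 + 7*y - 6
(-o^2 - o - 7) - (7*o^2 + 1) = -8*o^2 - o - 8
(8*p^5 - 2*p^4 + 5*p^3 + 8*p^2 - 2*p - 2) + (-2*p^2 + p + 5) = 8*p^5 - 2*p^4 + 5*p^3 + 6*p^2 - p + 3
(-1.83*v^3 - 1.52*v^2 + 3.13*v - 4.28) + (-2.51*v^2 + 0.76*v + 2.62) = -1.83*v^3 - 4.03*v^2 + 3.89*v - 1.66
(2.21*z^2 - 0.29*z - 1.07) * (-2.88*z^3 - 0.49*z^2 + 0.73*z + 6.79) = -6.3648*z^5 - 0.2477*z^4 + 4.837*z^3 + 15.3185*z^2 - 2.7502*z - 7.2653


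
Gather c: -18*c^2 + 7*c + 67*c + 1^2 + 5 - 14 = -18*c^2 + 74*c - 8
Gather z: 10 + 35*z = 35*z + 10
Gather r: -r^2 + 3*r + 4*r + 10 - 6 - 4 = -r^2 + 7*r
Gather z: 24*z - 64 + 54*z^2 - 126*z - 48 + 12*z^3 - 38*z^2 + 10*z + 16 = 12*z^3 + 16*z^2 - 92*z - 96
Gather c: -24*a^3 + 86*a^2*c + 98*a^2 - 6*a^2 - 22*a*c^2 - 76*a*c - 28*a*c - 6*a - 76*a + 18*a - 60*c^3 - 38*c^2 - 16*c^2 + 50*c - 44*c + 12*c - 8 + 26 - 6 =-24*a^3 + 92*a^2 - 64*a - 60*c^3 + c^2*(-22*a - 54) + c*(86*a^2 - 104*a + 18) + 12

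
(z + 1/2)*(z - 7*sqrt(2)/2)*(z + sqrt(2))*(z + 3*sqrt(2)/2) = z^4 - sqrt(2)*z^3 + z^3/2 - 29*z^2/2 - sqrt(2)*z^2/2 - 21*sqrt(2)*z/2 - 29*z/4 - 21*sqrt(2)/4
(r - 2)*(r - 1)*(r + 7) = r^3 + 4*r^2 - 19*r + 14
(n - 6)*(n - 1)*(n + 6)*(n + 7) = n^4 + 6*n^3 - 43*n^2 - 216*n + 252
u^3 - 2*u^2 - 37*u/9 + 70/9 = (u - 7/3)*(u - 5/3)*(u + 2)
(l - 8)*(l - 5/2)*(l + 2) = l^3 - 17*l^2/2 - l + 40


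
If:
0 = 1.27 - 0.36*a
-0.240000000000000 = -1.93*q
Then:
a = 3.53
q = 0.12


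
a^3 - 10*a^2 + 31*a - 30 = (a - 5)*(a - 3)*(a - 2)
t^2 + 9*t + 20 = (t + 4)*(t + 5)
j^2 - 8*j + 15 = (j - 5)*(j - 3)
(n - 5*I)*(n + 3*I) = n^2 - 2*I*n + 15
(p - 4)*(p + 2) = p^2 - 2*p - 8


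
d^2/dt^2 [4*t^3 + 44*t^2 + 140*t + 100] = 24*t + 88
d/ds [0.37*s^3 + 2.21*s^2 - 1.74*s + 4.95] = 1.11*s^2 + 4.42*s - 1.74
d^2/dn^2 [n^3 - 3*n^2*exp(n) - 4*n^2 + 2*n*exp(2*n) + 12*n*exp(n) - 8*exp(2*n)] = -3*n^2*exp(n) + 8*n*exp(2*n) + 6*n - 24*exp(2*n) + 18*exp(n) - 8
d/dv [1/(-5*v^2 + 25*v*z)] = (2*v/5 - z)/(v^2*(v - 5*z)^2)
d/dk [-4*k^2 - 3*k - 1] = -8*k - 3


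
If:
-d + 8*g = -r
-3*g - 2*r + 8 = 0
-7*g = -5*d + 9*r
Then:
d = 20/3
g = 16/39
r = 44/13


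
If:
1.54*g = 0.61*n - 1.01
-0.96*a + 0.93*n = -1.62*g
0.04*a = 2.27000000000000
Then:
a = 56.75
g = 13.34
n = 35.34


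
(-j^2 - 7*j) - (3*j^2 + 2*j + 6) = -4*j^2 - 9*j - 6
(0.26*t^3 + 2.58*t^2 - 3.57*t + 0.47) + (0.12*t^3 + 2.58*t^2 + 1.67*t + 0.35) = 0.38*t^3 + 5.16*t^2 - 1.9*t + 0.82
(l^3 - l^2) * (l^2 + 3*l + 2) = l^5 + 2*l^4 - l^3 - 2*l^2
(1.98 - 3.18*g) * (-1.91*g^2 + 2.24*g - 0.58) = 6.0738*g^3 - 10.905*g^2 + 6.2796*g - 1.1484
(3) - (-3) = 6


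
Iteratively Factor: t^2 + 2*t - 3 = (t - 1)*(t + 3)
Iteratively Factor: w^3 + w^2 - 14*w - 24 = (w - 4)*(w^2 + 5*w + 6) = (w - 4)*(w + 2)*(w + 3)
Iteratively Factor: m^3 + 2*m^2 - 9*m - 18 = (m + 3)*(m^2 - m - 6) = (m + 2)*(m + 3)*(m - 3)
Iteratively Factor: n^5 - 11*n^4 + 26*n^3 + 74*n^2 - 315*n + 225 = (n + 3)*(n^4 - 14*n^3 + 68*n^2 - 130*n + 75) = (n - 1)*(n + 3)*(n^3 - 13*n^2 + 55*n - 75) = (n - 3)*(n - 1)*(n + 3)*(n^2 - 10*n + 25) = (n - 5)*(n - 3)*(n - 1)*(n + 3)*(n - 5)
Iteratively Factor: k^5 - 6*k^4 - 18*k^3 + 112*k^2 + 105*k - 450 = (k + 3)*(k^4 - 9*k^3 + 9*k^2 + 85*k - 150) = (k - 2)*(k + 3)*(k^3 - 7*k^2 - 5*k + 75) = (k - 2)*(k + 3)^2*(k^2 - 10*k + 25) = (k - 5)*(k - 2)*(k + 3)^2*(k - 5)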